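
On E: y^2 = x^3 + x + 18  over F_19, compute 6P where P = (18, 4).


k = 6 = 110_2 (binary, LSB first: 011)
Double-and-add from P = (18, 4):
  bit 0 = 0: acc unchanged = O
  bit 1 = 1: acc = O + (7, 11) = (7, 11)
  bit 2 = 1: acc = (7, 11) + (11, 7) = (2, 3)

6P = (2, 3)


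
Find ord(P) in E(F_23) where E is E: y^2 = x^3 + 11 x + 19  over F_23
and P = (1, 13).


Compute successive multiples of P until we hit O:
  1P = (1, 13)
  2P = (7, 5)
  3P = (4, 14)
  4P = (13, 6)
  5P = (21, 14)
  6P = (19, 16)
  7P = (19, 7)
  8P = (21, 9)
  ... (continuing to 13P)
  13P = O

ord(P) = 13


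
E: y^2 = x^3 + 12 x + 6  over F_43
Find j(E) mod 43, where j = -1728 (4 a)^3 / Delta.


Delta = -16(4 a^3 + 27 b^2) mod 43 = 18
-1728 * (4 a)^3 = -1728 * (4*12)^3 mod 43 = 32
j = 32 * 18^(-1) mod 43 = 40

j = 40 (mod 43)


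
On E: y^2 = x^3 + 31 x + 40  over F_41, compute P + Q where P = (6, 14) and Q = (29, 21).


P != Q, so use the chord formula.
s = (y2 - y1) / (x2 - x1) = (7) / (23) mod 41 = 11
x3 = s^2 - x1 - x2 mod 41 = 11^2 - 6 - 29 = 4
y3 = s (x1 - x3) - y1 mod 41 = 11 * (6 - 4) - 14 = 8

P + Q = (4, 8)


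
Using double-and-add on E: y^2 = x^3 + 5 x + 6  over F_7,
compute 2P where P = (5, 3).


k = 2 = 10_2 (binary, LSB first: 01)
Double-and-add from P = (5, 3):
  bit 0 = 0: acc unchanged = O
  bit 1 = 1: acc = O + (6, 0) = (6, 0)

2P = (6, 0)


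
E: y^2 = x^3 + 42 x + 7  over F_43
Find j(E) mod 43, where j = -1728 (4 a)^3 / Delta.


Delta = -16(4 a^3 + 27 b^2) mod 43 = 9
-1728 * (4 a)^3 = -1728 * (4*42)^3 mod 43 = 39
j = 39 * 9^(-1) mod 43 = 33

j = 33 (mod 43)


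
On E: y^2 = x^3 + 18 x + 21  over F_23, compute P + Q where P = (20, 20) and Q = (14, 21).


P != Q, so use the chord formula.
s = (y2 - y1) / (x2 - x1) = (1) / (17) mod 23 = 19
x3 = s^2 - x1 - x2 mod 23 = 19^2 - 20 - 14 = 5
y3 = s (x1 - x3) - y1 mod 23 = 19 * (20 - 5) - 20 = 12

P + Q = (5, 12)


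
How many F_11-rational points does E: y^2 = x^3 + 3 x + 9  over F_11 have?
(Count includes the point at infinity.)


For each x in F_11, count y with y^2 = x^3 + 3 x + 9 mod 11:
  x = 0: RHS = 9, y in [3, 8]  -> 2 point(s)
  x = 2: RHS = 1, y in [1, 10]  -> 2 point(s)
  x = 3: RHS = 1, y in [1, 10]  -> 2 point(s)
  x = 6: RHS = 1, y in [1, 10]  -> 2 point(s)
  x = 10: RHS = 5, y in [4, 7]  -> 2 point(s)
Affine points: 10. Add the point at infinity: total = 11.

#E(F_11) = 11


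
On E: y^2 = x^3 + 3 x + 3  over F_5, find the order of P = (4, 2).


Compute successive multiples of P until we hit O:
  1P = (4, 2)
  2P = (3, 2)
  3P = (3, 3)
  4P = (4, 3)
  5P = O

ord(P) = 5


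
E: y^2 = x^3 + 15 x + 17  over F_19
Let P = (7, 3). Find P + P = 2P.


Doubling: s = (3 x1^2 + a) / (2 y1)
s = (3*7^2 + 15) / (2*3) mod 19 = 8
x3 = s^2 - 2 x1 mod 19 = 8^2 - 2*7 = 12
y3 = s (x1 - x3) - y1 mod 19 = 8 * (7 - 12) - 3 = 14

2P = (12, 14)


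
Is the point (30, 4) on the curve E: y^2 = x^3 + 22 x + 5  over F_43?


Check whether y^2 = x^3 + 22 x + 5 (mod 43) for (x, y) = (30, 4).
LHS: y^2 = 4^2 mod 43 = 16
RHS: x^3 + 22 x + 5 = 30^3 + 22*30 + 5 mod 43 = 16
LHS = RHS

Yes, on the curve


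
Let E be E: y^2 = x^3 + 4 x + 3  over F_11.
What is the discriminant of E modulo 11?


4 a^3 + 27 b^2 = 4*4^3 + 27*3^2 = 256 + 243 = 499
Delta = -16 * (499) = -7984
Delta mod 11 = 2

Delta = 2 (mod 11)


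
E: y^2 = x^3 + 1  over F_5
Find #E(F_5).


For each x in F_5, count y with y^2 = x^3 + 0 x + 1 mod 5:
  x = 0: RHS = 1, y in [1, 4]  -> 2 point(s)
  x = 2: RHS = 4, y in [2, 3]  -> 2 point(s)
  x = 4: RHS = 0, y in [0]  -> 1 point(s)
Affine points: 5. Add the point at infinity: total = 6.

#E(F_5) = 6


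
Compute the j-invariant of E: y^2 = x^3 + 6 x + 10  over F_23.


Delta = -16(4 a^3 + 27 b^2) mod 23 = 16
-1728 * (4 a)^3 = -1728 * (4*6)^3 mod 23 = 20
j = 20 * 16^(-1) mod 23 = 7

j = 7 (mod 23)


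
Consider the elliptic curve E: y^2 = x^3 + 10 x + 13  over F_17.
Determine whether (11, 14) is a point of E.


Check whether y^2 = x^3 + 10 x + 13 (mod 17) for (x, y) = (11, 14).
LHS: y^2 = 14^2 mod 17 = 9
RHS: x^3 + 10 x + 13 = 11^3 + 10*11 + 13 mod 17 = 9
LHS = RHS

Yes, on the curve


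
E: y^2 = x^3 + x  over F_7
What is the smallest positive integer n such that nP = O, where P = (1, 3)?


Compute successive multiples of P until we hit O:
  1P = (1, 3)
  2P = (0, 0)
  3P = (1, 4)
  4P = O

ord(P) = 4


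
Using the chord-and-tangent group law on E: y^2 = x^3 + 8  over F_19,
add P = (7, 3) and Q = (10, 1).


P != Q, so use the chord formula.
s = (y2 - y1) / (x2 - x1) = (17) / (3) mod 19 = 12
x3 = s^2 - x1 - x2 mod 19 = 12^2 - 7 - 10 = 13
y3 = s (x1 - x3) - y1 mod 19 = 12 * (7 - 13) - 3 = 1

P + Q = (13, 1)


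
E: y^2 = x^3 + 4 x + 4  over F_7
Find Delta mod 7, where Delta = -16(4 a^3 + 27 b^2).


4 a^3 + 27 b^2 = 4*4^3 + 27*4^2 = 256 + 432 = 688
Delta = -16 * (688) = -11008
Delta mod 7 = 3

Delta = 3 (mod 7)


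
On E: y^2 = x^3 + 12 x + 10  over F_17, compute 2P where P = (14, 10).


Doubling: s = (3 x1^2 + a) / (2 y1)
s = (3*14^2 + 12) / (2*10) mod 17 = 13
x3 = s^2 - 2 x1 mod 17 = 13^2 - 2*14 = 5
y3 = s (x1 - x3) - y1 mod 17 = 13 * (14 - 5) - 10 = 5

2P = (5, 5)


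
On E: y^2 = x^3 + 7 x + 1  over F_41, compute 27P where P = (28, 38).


k = 27 = 11011_2 (binary, LSB first: 11011)
Double-and-add from P = (28, 38):
  bit 0 = 1: acc = O + (28, 38) = (28, 38)
  bit 1 = 1: acc = (28, 38) + (3, 7) = (20, 8)
  bit 2 = 0: acc unchanged = (20, 8)
  bit 3 = 1: acc = (20, 8) + (22, 15) = (1, 38)
  bit 4 = 1: acc = (1, 38) + (37, 14) = (8, 35)

27P = (8, 35)


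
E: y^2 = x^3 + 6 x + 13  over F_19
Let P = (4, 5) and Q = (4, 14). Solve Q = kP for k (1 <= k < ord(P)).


Enumerate multiples of P until we hit Q = (4, 14):
  1P = (4, 5)
  2P = (9, 6)
  3P = (3, 18)
  4P = (10, 16)
  5P = (11, 17)
  6P = (5, 15)
  7P = (15, 18)
  8P = (16, 5)
  9P = (18, 14)
  10P = (1, 1)
  11P = (1, 18)
  12P = (18, 5)
  13P = (16, 14)
  14P = (15, 1)
  15P = (5, 4)
  16P = (11, 2)
  17P = (10, 3)
  18P = (3, 1)
  19P = (9, 13)
  20P = (4, 14)
Match found at i = 20.

k = 20


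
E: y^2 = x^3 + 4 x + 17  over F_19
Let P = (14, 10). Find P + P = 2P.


Doubling: s = (3 x1^2 + a) / (2 y1)
s = (3*14^2 + 4) / (2*10) mod 19 = 3
x3 = s^2 - 2 x1 mod 19 = 3^2 - 2*14 = 0
y3 = s (x1 - x3) - y1 mod 19 = 3 * (14 - 0) - 10 = 13

2P = (0, 13)


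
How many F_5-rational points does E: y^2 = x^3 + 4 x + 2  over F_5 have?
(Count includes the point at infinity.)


For each x in F_5, count y with y^2 = x^3 + 4 x + 2 mod 5:
  x = 3: RHS = 1, y in [1, 4]  -> 2 point(s)
Affine points: 2. Add the point at infinity: total = 3.

#E(F_5) = 3


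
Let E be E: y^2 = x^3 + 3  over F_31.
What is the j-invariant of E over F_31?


Delta = -16(4 a^3 + 27 b^2) mod 31 = 18
-1728 * (4 a)^3 = -1728 * (4*0)^3 mod 31 = 0
j = 0 * 18^(-1) mod 31 = 0

j = 0 (mod 31)


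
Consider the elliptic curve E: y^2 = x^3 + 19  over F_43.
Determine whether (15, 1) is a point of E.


Check whether y^2 = x^3 + 0 x + 19 (mod 43) for (x, y) = (15, 1).
LHS: y^2 = 1^2 mod 43 = 1
RHS: x^3 + 0 x + 19 = 15^3 + 0*15 + 19 mod 43 = 40
LHS != RHS

No, not on the curve


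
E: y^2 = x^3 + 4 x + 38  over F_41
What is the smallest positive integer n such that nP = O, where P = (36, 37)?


Compute successive multiples of P until we hit O:
  1P = (36, 37)
  2P = (30, 37)
  3P = (16, 4)
  4P = (40, 22)
  5P = (38, 32)
  6P = (4, 6)
  7P = (24, 31)
  8P = (12, 16)
  ... (continuing to 21P)
  21P = O

ord(P) = 21


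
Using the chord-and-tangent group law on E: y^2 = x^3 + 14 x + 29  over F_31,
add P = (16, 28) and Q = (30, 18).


P != Q, so use the chord formula.
s = (y2 - y1) / (x2 - x1) = (21) / (14) mod 31 = 17
x3 = s^2 - x1 - x2 mod 31 = 17^2 - 16 - 30 = 26
y3 = s (x1 - x3) - y1 mod 31 = 17 * (16 - 26) - 28 = 19

P + Q = (26, 19)


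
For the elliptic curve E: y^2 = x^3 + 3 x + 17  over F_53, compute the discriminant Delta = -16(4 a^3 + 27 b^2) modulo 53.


4 a^3 + 27 b^2 = 4*3^3 + 27*17^2 = 108 + 7803 = 7911
Delta = -16 * (7911) = -126576
Delta mod 53 = 41

Delta = 41 (mod 53)


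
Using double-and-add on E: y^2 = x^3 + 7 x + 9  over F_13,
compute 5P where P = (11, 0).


k = 5 = 101_2 (binary, LSB first: 101)
Double-and-add from P = (11, 0):
  bit 0 = 1: acc = O + (11, 0) = (11, 0)
  bit 1 = 0: acc unchanged = (11, 0)
  bit 2 = 1: acc = (11, 0) + O = (11, 0)

5P = (11, 0)


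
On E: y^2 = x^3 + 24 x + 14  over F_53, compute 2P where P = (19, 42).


Doubling: s = (3 x1^2 + a) / (2 y1)
s = (3*19^2 + 24) / (2*42) mod 53 = 34
x3 = s^2 - 2 x1 mod 53 = 34^2 - 2*19 = 5
y3 = s (x1 - x3) - y1 mod 53 = 34 * (19 - 5) - 42 = 10

2P = (5, 10)


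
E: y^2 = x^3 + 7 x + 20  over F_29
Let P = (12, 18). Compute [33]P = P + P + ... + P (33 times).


k = 33 = 100001_2 (binary, LSB first: 100001)
Double-and-add from P = (12, 18):
  bit 0 = 1: acc = O + (12, 18) = (12, 18)
  bit 1 = 0: acc unchanged = (12, 18)
  bit 2 = 0: acc unchanged = (12, 18)
  bit 3 = 0: acc unchanged = (12, 18)
  bit 4 = 0: acc unchanged = (12, 18)
  bit 5 = 1: acc = (12, 18) + (2, 19) = (24, 18)

33P = (24, 18)


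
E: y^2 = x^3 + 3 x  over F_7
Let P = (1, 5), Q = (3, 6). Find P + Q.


P != Q, so use the chord formula.
s = (y2 - y1) / (x2 - x1) = (1) / (2) mod 7 = 4
x3 = s^2 - x1 - x2 mod 7 = 4^2 - 1 - 3 = 5
y3 = s (x1 - x3) - y1 mod 7 = 4 * (1 - 5) - 5 = 0

P + Q = (5, 0)


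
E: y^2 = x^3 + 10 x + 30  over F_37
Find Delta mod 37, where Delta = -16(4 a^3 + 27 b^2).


4 a^3 + 27 b^2 = 4*10^3 + 27*30^2 = 4000 + 24300 = 28300
Delta = -16 * (28300) = -452800
Delta mod 37 = 6

Delta = 6 (mod 37)


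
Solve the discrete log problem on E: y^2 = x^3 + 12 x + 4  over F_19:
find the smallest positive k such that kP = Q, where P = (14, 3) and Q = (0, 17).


Enumerate multiples of P until we hit Q = (0, 17):
  1P = (14, 3)
  2P = (16, 6)
  3P = (15, 5)
  4P = (13, 18)
  5P = (8, 2)
  6P = (6, 11)
  7P = (0, 2)
  8P = (2, 6)
  9P = (9, 10)
  10P = (1, 13)
  11P = (11, 2)
  12P = (11, 17)
  13P = (1, 6)
  14P = (9, 9)
  15P = (2, 13)
  16P = (0, 17)
Match found at i = 16.

k = 16


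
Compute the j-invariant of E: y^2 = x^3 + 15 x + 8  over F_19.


Delta = -16(4 a^3 + 27 b^2) mod 19 = 8
-1728 * (4 a)^3 = -1728 * (4*15)^3 mod 19 = 8
j = 8 * 8^(-1) mod 19 = 1

j = 1 (mod 19)


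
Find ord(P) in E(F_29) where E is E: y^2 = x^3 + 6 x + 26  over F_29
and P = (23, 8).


Compute successive multiples of P until we hit O:
  1P = (23, 8)
  2P = (17, 13)
  3P = (5, 6)
  4P = (25, 24)
  5P = (16, 19)
  6P = (12, 12)
  7P = (3, 19)
  8P = (7, 18)
  ... (continuing to 27P)
  27P = O

ord(P) = 27


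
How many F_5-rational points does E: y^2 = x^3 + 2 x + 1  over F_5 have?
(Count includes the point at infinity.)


For each x in F_5, count y with y^2 = x^3 + 2 x + 1 mod 5:
  x = 0: RHS = 1, y in [1, 4]  -> 2 point(s)
  x = 1: RHS = 4, y in [2, 3]  -> 2 point(s)
  x = 3: RHS = 4, y in [2, 3]  -> 2 point(s)
Affine points: 6. Add the point at infinity: total = 7.

#E(F_5) = 7


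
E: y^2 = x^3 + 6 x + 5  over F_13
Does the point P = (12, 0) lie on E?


Check whether y^2 = x^3 + 6 x + 5 (mod 13) for (x, y) = (12, 0).
LHS: y^2 = 0^2 mod 13 = 0
RHS: x^3 + 6 x + 5 = 12^3 + 6*12 + 5 mod 13 = 11
LHS != RHS

No, not on the curve


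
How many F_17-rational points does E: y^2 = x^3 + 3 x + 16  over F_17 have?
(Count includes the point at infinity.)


For each x in F_17, count y with y^2 = x^3 + 3 x + 16 mod 17:
  x = 0: RHS = 16, y in [4, 13]  -> 2 point(s)
  x = 2: RHS = 13, y in [8, 9]  -> 2 point(s)
  x = 3: RHS = 1, y in [1, 16]  -> 2 point(s)
  x = 8: RHS = 8, y in [5, 12]  -> 2 point(s)
  x = 10: RHS = 9, y in [3, 14]  -> 2 point(s)
  x = 13: RHS = 8, y in [5, 12]  -> 2 point(s)
  x = 15: RHS = 2, y in [6, 11]  -> 2 point(s)
Affine points: 14. Add the point at infinity: total = 15.

#E(F_17) = 15


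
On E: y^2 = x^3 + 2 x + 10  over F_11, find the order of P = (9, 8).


Compute successive multiples of P until we hit O:
  1P = (9, 8)
  2P = (7, 2)
  3P = (4, 7)
  4P = (2, 0)
  5P = (4, 4)
  6P = (7, 9)
  7P = (9, 3)
  8P = O

ord(P) = 8


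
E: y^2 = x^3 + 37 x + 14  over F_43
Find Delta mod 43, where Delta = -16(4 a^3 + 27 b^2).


4 a^3 + 27 b^2 = 4*37^3 + 27*14^2 = 202612 + 5292 = 207904
Delta = -16 * (207904) = -3326464
Delta mod 43 = 16

Delta = 16 (mod 43)


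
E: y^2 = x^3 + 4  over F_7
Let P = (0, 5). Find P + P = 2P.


Doubling: s = (3 x1^2 + a) / (2 y1)
s = (3*0^2 + 0) / (2*5) mod 7 = 0
x3 = s^2 - 2 x1 mod 7 = 0^2 - 2*0 = 0
y3 = s (x1 - x3) - y1 mod 7 = 0 * (0 - 0) - 5 = 2

2P = (0, 2)


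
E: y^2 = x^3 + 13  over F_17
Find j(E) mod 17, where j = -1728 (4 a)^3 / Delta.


Delta = -16(4 a^3 + 27 b^2) mod 17 = 7
-1728 * (4 a)^3 = -1728 * (4*0)^3 mod 17 = 0
j = 0 * 7^(-1) mod 17 = 0

j = 0 (mod 17)


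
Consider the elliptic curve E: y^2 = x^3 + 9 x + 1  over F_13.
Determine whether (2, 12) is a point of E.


Check whether y^2 = x^3 + 9 x + 1 (mod 13) for (x, y) = (2, 12).
LHS: y^2 = 12^2 mod 13 = 1
RHS: x^3 + 9 x + 1 = 2^3 + 9*2 + 1 mod 13 = 1
LHS = RHS

Yes, on the curve


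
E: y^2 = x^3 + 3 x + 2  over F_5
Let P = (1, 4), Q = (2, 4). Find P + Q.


P != Q, so use the chord formula.
s = (y2 - y1) / (x2 - x1) = (0) / (1) mod 5 = 0
x3 = s^2 - x1 - x2 mod 5 = 0^2 - 1 - 2 = 2
y3 = s (x1 - x3) - y1 mod 5 = 0 * (1 - 2) - 4 = 1

P + Q = (2, 1)


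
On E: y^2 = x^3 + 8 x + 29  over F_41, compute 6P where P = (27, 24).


k = 6 = 110_2 (binary, LSB first: 011)
Double-and-add from P = (27, 24):
  bit 0 = 0: acc unchanged = O
  bit 1 = 1: acc = O + (27, 17) = (27, 17)
  bit 2 = 1: acc = (27, 17) + (27, 24) = O

6P = O


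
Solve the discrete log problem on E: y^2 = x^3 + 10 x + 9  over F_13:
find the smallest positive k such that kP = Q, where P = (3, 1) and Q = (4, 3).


Enumerate multiples of P until we hit Q = (4, 3):
  1P = (3, 1)
  2P = (8, 4)
  3P = (6, 5)
  4P = (0, 3)
  5P = (9, 3)
  6P = (4, 3)
Match found at i = 6.

k = 6


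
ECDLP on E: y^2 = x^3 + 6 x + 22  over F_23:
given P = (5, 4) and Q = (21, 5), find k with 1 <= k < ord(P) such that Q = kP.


Enumerate multiples of P until we hit Q = (21, 5):
  1P = (5, 4)
  2P = (21, 18)
  3P = (1, 11)
  4P = (10, 22)
  5P = (9, 0)
  6P = (10, 1)
  7P = (1, 12)
  8P = (21, 5)
Match found at i = 8.

k = 8


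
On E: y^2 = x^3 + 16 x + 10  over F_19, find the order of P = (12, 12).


Compute successive multiples of P until we hit O:
  1P = (12, 12)
  2P = (12, 7)
  3P = O

ord(P) = 3


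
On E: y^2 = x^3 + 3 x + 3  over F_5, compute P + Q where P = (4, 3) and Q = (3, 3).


P != Q, so use the chord formula.
s = (y2 - y1) / (x2 - x1) = (0) / (4) mod 5 = 0
x3 = s^2 - x1 - x2 mod 5 = 0^2 - 4 - 3 = 3
y3 = s (x1 - x3) - y1 mod 5 = 0 * (4 - 3) - 3 = 2

P + Q = (3, 2)


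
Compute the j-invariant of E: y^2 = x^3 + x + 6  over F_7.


Delta = -16(4 a^3 + 27 b^2) mod 7 = 1
-1728 * (4 a)^3 = -1728 * (4*1)^3 mod 7 = 1
j = 1 * 1^(-1) mod 7 = 1

j = 1 (mod 7)


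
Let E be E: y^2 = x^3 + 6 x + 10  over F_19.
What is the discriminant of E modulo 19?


4 a^3 + 27 b^2 = 4*6^3 + 27*10^2 = 864 + 2700 = 3564
Delta = -16 * (3564) = -57024
Delta mod 19 = 14

Delta = 14 (mod 19)


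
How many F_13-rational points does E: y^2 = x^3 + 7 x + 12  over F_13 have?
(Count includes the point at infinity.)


For each x in F_13, count y with y^2 = x^3 + 7 x + 12 mod 13:
  x = 0: RHS = 12, y in [5, 8]  -> 2 point(s)
  x = 4: RHS = 0, y in [0]  -> 1 point(s)
  x = 5: RHS = 3, y in [4, 9]  -> 2 point(s)
  x = 6: RHS = 10, y in [6, 7]  -> 2 point(s)
  x = 7: RHS = 1, y in [1, 12]  -> 2 point(s)
  x = 10: RHS = 3, y in [4, 9]  -> 2 point(s)
  x = 11: RHS = 3, y in [4, 9]  -> 2 point(s)
  x = 12: RHS = 4, y in [2, 11]  -> 2 point(s)
Affine points: 15. Add the point at infinity: total = 16.

#E(F_13) = 16


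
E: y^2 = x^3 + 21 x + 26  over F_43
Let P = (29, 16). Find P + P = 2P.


Doubling: s = (3 x1^2 + a) / (2 y1)
s = (3*29^2 + 21) / (2*16) mod 43 = 15
x3 = s^2 - 2 x1 mod 43 = 15^2 - 2*29 = 38
y3 = s (x1 - x3) - y1 mod 43 = 15 * (29 - 38) - 16 = 21

2P = (38, 21)


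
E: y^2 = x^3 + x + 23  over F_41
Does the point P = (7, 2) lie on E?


Check whether y^2 = x^3 + 1 x + 23 (mod 41) for (x, y) = (7, 2).
LHS: y^2 = 2^2 mod 41 = 4
RHS: x^3 + 1 x + 23 = 7^3 + 1*7 + 23 mod 41 = 4
LHS = RHS

Yes, on the curve


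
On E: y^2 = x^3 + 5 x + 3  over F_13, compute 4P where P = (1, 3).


k = 4 = 100_2 (binary, LSB first: 001)
Double-and-add from P = (1, 3):
  bit 0 = 0: acc unchanged = O
  bit 1 = 0: acc unchanged = O
  bit 2 = 1: acc = O + (0, 4) = (0, 4)

4P = (0, 4)


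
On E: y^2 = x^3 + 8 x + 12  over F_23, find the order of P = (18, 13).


Compute successive multiples of P until we hit O:
  1P = (18, 13)
  2P = (19, 13)
  3P = (9, 10)
  4P = (14, 19)
  5P = (22, 16)
  6P = (8, 6)
  7P = (6, 0)
  8P = (8, 17)
  ... (continuing to 14P)
  14P = O

ord(P) = 14


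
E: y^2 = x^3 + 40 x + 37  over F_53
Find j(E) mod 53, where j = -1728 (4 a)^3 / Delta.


Delta = -16(4 a^3 + 27 b^2) mod 53 = 18
-1728 * (4 a)^3 = -1728 * (4*40)^3 mod 53 = 21
j = 21 * 18^(-1) mod 53 = 10

j = 10 (mod 53)


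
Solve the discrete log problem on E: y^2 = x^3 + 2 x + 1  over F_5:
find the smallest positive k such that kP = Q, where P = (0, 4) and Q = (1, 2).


Enumerate multiples of P until we hit Q = (1, 2):
  1P = (0, 4)
  2P = (1, 2)
Match found at i = 2.

k = 2


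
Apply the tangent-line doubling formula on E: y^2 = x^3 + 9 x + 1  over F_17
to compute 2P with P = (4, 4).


Doubling: s = (3 x1^2 + a) / (2 y1)
s = (3*4^2 + 9) / (2*4) mod 17 = 5
x3 = s^2 - 2 x1 mod 17 = 5^2 - 2*4 = 0
y3 = s (x1 - x3) - y1 mod 17 = 5 * (4 - 0) - 4 = 16

2P = (0, 16)


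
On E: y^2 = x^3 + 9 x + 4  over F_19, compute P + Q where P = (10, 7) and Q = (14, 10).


P != Q, so use the chord formula.
s = (y2 - y1) / (x2 - x1) = (3) / (4) mod 19 = 15
x3 = s^2 - x1 - x2 mod 19 = 15^2 - 10 - 14 = 11
y3 = s (x1 - x3) - y1 mod 19 = 15 * (10 - 11) - 7 = 16

P + Q = (11, 16)


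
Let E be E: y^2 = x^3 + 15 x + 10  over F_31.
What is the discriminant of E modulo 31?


4 a^3 + 27 b^2 = 4*15^3 + 27*10^2 = 13500 + 2700 = 16200
Delta = -16 * (16200) = -259200
Delta mod 31 = 22

Delta = 22 (mod 31)


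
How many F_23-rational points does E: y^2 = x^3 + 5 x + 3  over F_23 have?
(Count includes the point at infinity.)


For each x in F_23, count y with y^2 = x^3 + 5 x + 3 mod 23:
  x = 0: RHS = 3, y in [7, 16]  -> 2 point(s)
  x = 1: RHS = 9, y in [3, 20]  -> 2 point(s)
  x = 4: RHS = 18, y in [8, 15]  -> 2 point(s)
  x = 7: RHS = 13, y in [6, 17]  -> 2 point(s)
  x = 8: RHS = 3, y in [7, 16]  -> 2 point(s)
  x = 9: RHS = 18, y in [8, 15]  -> 2 point(s)
  x = 10: RHS = 18, y in [8, 15]  -> 2 point(s)
  x = 11: RHS = 9, y in [3, 20]  -> 2 point(s)
  x = 15: RHS = 3, y in [7, 16]  -> 2 point(s)
  x = 16: RHS = 16, y in [4, 19]  -> 2 point(s)
  x = 21: RHS = 8, y in [10, 13]  -> 2 point(s)
Affine points: 22. Add the point at infinity: total = 23.

#E(F_23) = 23


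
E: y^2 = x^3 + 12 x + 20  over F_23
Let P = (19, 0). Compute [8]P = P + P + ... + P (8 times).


k = 8 = 1000_2 (binary, LSB first: 0001)
Double-and-add from P = (19, 0):
  bit 0 = 0: acc unchanged = O
  bit 1 = 0: acc unchanged = O
  bit 2 = 0: acc unchanged = O
  bit 3 = 1: acc = O + O = O

8P = O


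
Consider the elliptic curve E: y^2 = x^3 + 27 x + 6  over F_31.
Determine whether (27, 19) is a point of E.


Check whether y^2 = x^3 + 27 x + 6 (mod 31) for (x, y) = (27, 19).
LHS: y^2 = 19^2 mod 31 = 20
RHS: x^3 + 27 x + 6 = 27^3 + 27*27 + 6 mod 31 = 20
LHS = RHS

Yes, on the curve


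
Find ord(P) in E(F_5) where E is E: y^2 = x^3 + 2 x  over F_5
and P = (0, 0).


Compute successive multiples of P until we hit O:
  1P = (0, 0)
  2P = O

ord(P) = 2


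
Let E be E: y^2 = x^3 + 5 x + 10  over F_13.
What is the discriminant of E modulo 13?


4 a^3 + 27 b^2 = 4*5^3 + 27*10^2 = 500 + 2700 = 3200
Delta = -16 * (3200) = -51200
Delta mod 13 = 7

Delta = 7 (mod 13)


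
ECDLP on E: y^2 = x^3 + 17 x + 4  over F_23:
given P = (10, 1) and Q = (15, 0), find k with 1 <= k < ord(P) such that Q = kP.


Enumerate multiples of P until we hit Q = (15, 0):
  1P = (10, 1)
  2P = (15, 0)
Match found at i = 2.

k = 2


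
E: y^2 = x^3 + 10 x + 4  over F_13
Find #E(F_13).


For each x in F_13, count y with y^2 = x^3 + 10 x + 4 mod 13:
  x = 0: RHS = 4, y in [2, 11]  -> 2 point(s)
  x = 3: RHS = 9, y in [3, 10]  -> 2 point(s)
  x = 4: RHS = 4, y in [2, 11]  -> 2 point(s)
  x = 5: RHS = 10, y in [6, 7]  -> 2 point(s)
  x = 7: RHS = 1, y in [1, 12]  -> 2 point(s)
  x = 9: RHS = 4, y in [2, 11]  -> 2 point(s)
  x = 10: RHS = 12, y in [5, 8]  -> 2 point(s)
Affine points: 14. Add the point at infinity: total = 15.

#E(F_13) = 15


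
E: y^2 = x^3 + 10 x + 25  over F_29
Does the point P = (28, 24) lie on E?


Check whether y^2 = x^3 + 10 x + 25 (mod 29) for (x, y) = (28, 24).
LHS: y^2 = 24^2 mod 29 = 25
RHS: x^3 + 10 x + 25 = 28^3 + 10*28 + 25 mod 29 = 14
LHS != RHS

No, not on the curve


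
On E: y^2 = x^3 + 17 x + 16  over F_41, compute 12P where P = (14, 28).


k = 12 = 1100_2 (binary, LSB first: 0011)
Double-and-add from P = (14, 28):
  bit 0 = 0: acc unchanged = O
  bit 1 = 0: acc unchanged = O
  bit 2 = 1: acc = O + (4, 36) = (4, 36)
  bit 3 = 1: acc = (4, 36) + (24, 12) = (21, 9)

12P = (21, 9)


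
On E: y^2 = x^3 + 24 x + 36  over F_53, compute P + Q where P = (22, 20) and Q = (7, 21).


P != Q, so use the chord formula.
s = (y2 - y1) / (x2 - x1) = (1) / (38) mod 53 = 7
x3 = s^2 - x1 - x2 mod 53 = 7^2 - 22 - 7 = 20
y3 = s (x1 - x3) - y1 mod 53 = 7 * (22 - 20) - 20 = 47

P + Q = (20, 47)


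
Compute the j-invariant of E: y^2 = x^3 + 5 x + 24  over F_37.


Delta = -16(4 a^3 + 27 b^2) mod 37 = 22
-1728 * (4 a)^3 = -1728 * (4*5)^3 mod 37 = 14
j = 14 * 22^(-1) mod 37 = 4

j = 4 (mod 37)


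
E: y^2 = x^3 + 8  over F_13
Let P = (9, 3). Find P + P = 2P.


Doubling: s = (3 x1^2 + a) / (2 y1)
s = (3*9^2 + 0) / (2*3) mod 13 = 8
x3 = s^2 - 2 x1 mod 13 = 8^2 - 2*9 = 7
y3 = s (x1 - x3) - y1 mod 13 = 8 * (9 - 7) - 3 = 0

2P = (7, 0)


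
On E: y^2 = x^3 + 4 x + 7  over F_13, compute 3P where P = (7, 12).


k = 3 = 11_2 (binary, LSB first: 11)
Double-and-add from P = (7, 12):
  bit 0 = 1: acc = O + (7, 12) = (7, 12)
  bit 1 = 1: acc = (7, 12) + (2, 7) = (5, 3)

3P = (5, 3)


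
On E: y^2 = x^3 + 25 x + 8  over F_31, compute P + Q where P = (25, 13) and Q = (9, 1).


P != Q, so use the chord formula.
s = (y2 - y1) / (x2 - x1) = (19) / (15) mod 31 = 24
x3 = s^2 - x1 - x2 mod 31 = 24^2 - 25 - 9 = 15
y3 = s (x1 - x3) - y1 mod 31 = 24 * (25 - 15) - 13 = 10

P + Q = (15, 10)


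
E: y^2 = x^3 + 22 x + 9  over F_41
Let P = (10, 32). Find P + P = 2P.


Doubling: s = (3 x1^2 + a) / (2 y1)
s = (3*10^2 + 22) / (2*32) mod 41 = 14
x3 = s^2 - 2 x1 mod 41 = 14^2 - 2*10 = 12
y3 = s (x1 - x3) - y1 mod 41 = 14 * (10 - 12) - 32 = 22

2P = (12, 22)


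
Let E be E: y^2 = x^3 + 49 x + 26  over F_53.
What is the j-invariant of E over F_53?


Delta = -16(4 a^3 + 27 b^2) mod 53 = 13
-1728 * (4 a)^3 = -1728 * (4*49)^3 mod 53 = 3
j = 3 * 13^(-1) mod 53 = 41

j = 41 (mod 53)


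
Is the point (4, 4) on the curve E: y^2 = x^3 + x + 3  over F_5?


Check whether y^2 = x^3 + 1 x + 3 (mod 5) for (x, y) = (4, 4).
LHS: y^2 = 4^2 mod 5 = 1
RHS: x^3 + 1 x + 3 = 4^3 + 1*4 + 3 mod 5 = 1
LHS = RHS

Yes, on the curve


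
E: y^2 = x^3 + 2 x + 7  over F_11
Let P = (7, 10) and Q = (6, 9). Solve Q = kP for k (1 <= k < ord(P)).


Enumerate multiples of P until we hit Q = (6, 9):
  1P = (7, 10)
  2P = (6, 9)
Match found at i = 2.

k = 2


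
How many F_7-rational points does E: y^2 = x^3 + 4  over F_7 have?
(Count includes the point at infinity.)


For each x in F_7, count y with y^2 = x^3 + 0 x + 4 mod 7:
  x = 0: RHS = 4, y in [2, 5]  -> 2 point(s)
Affine points: 2. Add the point at infinity: total = 3.

#E(F_7) = 3


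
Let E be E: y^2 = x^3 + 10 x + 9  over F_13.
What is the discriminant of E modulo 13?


4 a^3 + 27 b^2 = 4*10^3 + 27*9^2 = 4000 + 2187 = 6187
Delta = -16 * (6187) = -98992
Delta mod 13 = 3

Delta = 3 (mod 13)


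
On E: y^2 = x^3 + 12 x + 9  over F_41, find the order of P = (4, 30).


Compute successive multiples of P until we hit O:
  1P = (4, 30)
  2P = (34, 22)
  3P = (12, 35)
  4P = (35, 7)
  5P = (20, 7)
  6P = (33, 4)
  7P = (3, 20)
  8P = (11, 23)
  ... (continuing to 25P)
  25P = O

ord(P) = 25


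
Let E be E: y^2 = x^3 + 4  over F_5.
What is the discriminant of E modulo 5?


4 a^3 + 27 b^2 = 4*0^3 + 27*4^2 = 0 + 432 = 432
Delta = -16 * (432) = -6912
Delta mod 5 = 3

Delta = 3 (mod 5)


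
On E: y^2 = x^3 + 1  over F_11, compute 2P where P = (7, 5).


Doubling: s = (3 x1^2 + a) / (2 y1)
s = (3*7^2 + 0) / (2*5) mod 11 = 7
x3 = s^2 - 2 x1 mod 11 = 7^2 - 2*7 = 2
y3 = s (x1 - x3) - y1 mod 11 = 7 * (7 - 2) - 5 = 8

2P = (2, 8)


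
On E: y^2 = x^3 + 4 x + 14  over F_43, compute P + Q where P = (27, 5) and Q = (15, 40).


P != Q, so use the chord formula.
s = (y2 - y1) / (x2 - x1) = (35) / (31) mod 43 = 15
x3 = s^2 - x1 - x2 mod 43 = 15^2 - 27 - 15 = 11
y3 = s (x1 - x3) - y1 mod 43 = 15 * (27 - 11) - 5 = 20

P + Q = (11, 20)


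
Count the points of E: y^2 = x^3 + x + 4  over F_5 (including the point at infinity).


For each x in F_5, count y with y^2 = x^3 + 1 x + 4 mod 5:
  x = 0: RHS = 4, y in [2, 3]  -> 2 point(s)
  x = 1: RHS = 1, y in [1, 4]  -> 2 point(s)
  x = 2: RHS = 4, y in [2, 3]  -> 2 point(s)
  x = 3: RHS = 4, y in [2, 3]  -> 2 point(s)
Affine points: 8. Add the point at infinity: total = 9.

#E(F_5) = 9


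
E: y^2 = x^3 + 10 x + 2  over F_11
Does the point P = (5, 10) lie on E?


Check whether y^2 = x^3 + 10 x + 2 (mod 11) for (x, y) = (5, 10).
LHS: y^2 = 10^2 mod 11 = 1
RHS: x^3 + 10 x + 2 = 5^3 + 10*5 + 2 mod 11 = 1
LHS = RHS

Yes, on the curve


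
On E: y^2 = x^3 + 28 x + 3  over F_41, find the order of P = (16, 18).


Compute successive multiples of P until we hit O:
  1P = (16, 18)
  2P = (14, 8)
  3P = (36, 5)
  4P = (9, 0)
  5P = (36, 36)
  6P = (14, 33)
  7P = (16, 23)
  8P = O

ord(P) = 8


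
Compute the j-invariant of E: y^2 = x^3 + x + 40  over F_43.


Delta = -16(4 a^3 + 27 b^2) mod 43 = 4
-1728 * (4 a)^3 = -1728 * (4*1)^3 mod 43 = 4
j = 4 * 4^(-1) mod 43 = 1

j = 1 (mod 43)


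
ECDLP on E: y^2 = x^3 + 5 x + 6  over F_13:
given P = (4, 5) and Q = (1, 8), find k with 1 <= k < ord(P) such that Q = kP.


Enumerate multiples of P until we hit Q = (1, 8):
  1P = (4, 5)
  2P = (8, 5)
  3P = (1, 8)
Match found at i = 3.

k = 3


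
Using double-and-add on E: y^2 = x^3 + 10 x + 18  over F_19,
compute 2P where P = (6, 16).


k = 2 = 10_2 (binary, LSB first: 01)
Double-and-add from P = (6, 16):
  bit 0 = 0: acc unchanged = O
  bit 1 = 1: acc = O + (18, 11) = (18, 11)

2P = (18, 11)


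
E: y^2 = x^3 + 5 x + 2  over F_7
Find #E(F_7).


For each x in F_7, count y with y^2 = x^3 + 5 x + 2 mod 7:
  x = 0: RHS = 2, y in [3, 4]  -> 2 point(s)
  x = 1: RHS = 1, y in [1, 6]  -> 2 point(s)
  x = 3: RHS = 2, y in [3, 4]  -> 2 point(s)
  x = 4: RHS = 2, y in [3, 4]  -> 2 point(s)
Affine points: 8. Add the point at infinity: total = 9.

#E(F_7) = 9


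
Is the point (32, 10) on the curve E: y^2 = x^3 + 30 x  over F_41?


Check whether y^2 = x^3 + 30 x + 0 (mod 41) for (x, y) = (32, 10).
LHS: y^2 = 10^2 mod 41 = 18
RHS: x^3 + 30 x + 0 = 32^3 + 30*32 + 0 mod 41 = 26
LHS != RHS

No, not on the curve


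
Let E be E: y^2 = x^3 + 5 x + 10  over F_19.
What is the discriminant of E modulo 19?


4 a^3 + 27 b^2 = 4*5^3 + 27*10^2 = 500 + 2700 = 3200
Delta = -16 * (3200) = -51200
Delta mod 19 = 5

Delta = 5 (mod 19)


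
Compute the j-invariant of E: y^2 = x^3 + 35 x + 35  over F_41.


Delta = -16(4 a^3 + 27 b^2) mod 41 = 35
-1728 * (4 a)^3 = -1728 * (4*35)^3 mod 41 = 1
j = 1 * 35^(-1) mod 41 = 34

j = 34 (mod 41)


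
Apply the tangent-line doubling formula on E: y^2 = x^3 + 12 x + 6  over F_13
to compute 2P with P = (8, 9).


Doubling: s = (3 x1^2 + a) / (2 y1)
s = (3*8^2 + 12) / (2*9) mod 13 = 7
x3 = s^2 - 2 x1 mod 13 = 7^2 - 2*8 = 7
y3 = s (x1 - x3) - y1 mod 13 = 7 * (8 - 7) - 9 = 11

2P = (7, 11)


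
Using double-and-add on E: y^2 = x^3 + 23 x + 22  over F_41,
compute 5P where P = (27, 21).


k = 5 = 101_2 (binary, LSB first: 101)
Double-and-add from P = (27, 21):
  bit 0 = 1: acc = O + (27, 21) = (27, 21)
  bit 1 = 0: acc unchanged = (27, 21)
  bit 2 = 1: acc = (27, 21) + (33, 33) = (26, 22)

5P = (26, 22)


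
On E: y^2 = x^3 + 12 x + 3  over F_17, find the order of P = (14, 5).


Compute successive multiples of P until we hit O:
  1P = (14, 5)
  2P = (2, 1)
  3P = (3, 10)
  4P = (4, 9)
  5P = (8, 13)
  6P = (10, 1)
  7P = (11, 15)
  8P = (5, 16)
  ... (continuing to 21P)
  21P = O

ord(P) = 21


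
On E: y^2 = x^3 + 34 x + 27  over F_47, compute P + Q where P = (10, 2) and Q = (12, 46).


P != Q, so use the chord formula.
s = (y2 - y1) / (x2 - x1) = (44) / (2) mod 47 = 22
x3 = s^2 - x1 - x2 mod 47 = 22^2 - 10 - 12 = 39
y3 = s (x1 - x3) - y1 mod 47 = 22 * (10 - 39) - 2 = 18

P + Q = (39, 18)


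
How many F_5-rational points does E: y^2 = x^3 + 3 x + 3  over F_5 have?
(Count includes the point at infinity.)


For each x in F_5, count y with y^2 = x^3 + 3 x + 3 mod 5:
  x = 3: RHS = 4, y in [2, 3]  -> 2 point(s)
  x = 4: RHS = 4, y in [2, 3]  -> 2 point(s)
Affine points: 4. Add the point at infinity: total = 5.

#E(F_5) = 5


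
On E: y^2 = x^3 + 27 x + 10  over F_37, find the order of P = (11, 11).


Compute successive multiples of P until we hit O:
  1P = (11, 11)
  2P = (25, 20)
  3P = (5, 14)
  4P = (12, 8)
  5P = (23, 25)
  6P = (28, 0)
  7P = (23, 12)
  8P = (12, 29)
  ... (continuing to 12P)
  12P = O

ord(P) = 12


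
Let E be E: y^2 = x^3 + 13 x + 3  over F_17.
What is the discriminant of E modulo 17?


4 a^3 + 27 b^2 = 4*13^3 + 27*3^2 = 8788 + 243 = 9031
Delta = -16 * (9031) = -144496
Delta mod 17 = 4

Delta = 4 (mod 17)


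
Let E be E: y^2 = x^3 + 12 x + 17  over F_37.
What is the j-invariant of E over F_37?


Delta = -16(4 a^3 + 27 b^2) mod 37 = 28
-1728 * (4 a)^3 = -1728 * (4*12)^3 mod 37 = 26
j = 26 * 28^(-1) mod 37 = 30

j = 30 (mod 37)


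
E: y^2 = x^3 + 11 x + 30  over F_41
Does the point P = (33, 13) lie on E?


Check whether y^2 = x^3 + 11 x + 30 (mod 41) for (x, y) = (33, 13).
LHS: y^2 = 13^2 mod 41 = 5
RHS: x^3 + 11 x + 30 = 33^3 + 11*33 + 30 mod 41 = 4
LHS != RHS

No, not on the curve


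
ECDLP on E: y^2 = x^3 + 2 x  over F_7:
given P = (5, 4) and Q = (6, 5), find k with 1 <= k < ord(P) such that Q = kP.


Enumerate multiples of P until we hit Q = (6, 5):
  1P = (5, 4)
  2P = (4, 3)
  3P = (6, 2)
  4P = (0, 0)
  5P = (6, 5)
Match found at i = 5.

k = 5


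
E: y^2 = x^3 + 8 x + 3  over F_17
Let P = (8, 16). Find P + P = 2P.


Doubling: s = (3 x1^2 + a) / (2 y1)
s = (3*8^2 + 8) / (2*16) mod 17 = 2
x3 = s^2 - 2 x1 mod 17 = 2^2 - 2*8 = 5
y3 = s (x1 - x3) - y1 mod 17 = 2 * (8 - 5) - 16 = 7

2P = (5, 7)


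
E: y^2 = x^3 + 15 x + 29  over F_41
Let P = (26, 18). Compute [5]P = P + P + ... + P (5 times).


k = 5 = 101_2 (binary, LSB first: 101)
Double-and-add from P = (26, 18):
  bit 0 = 1: acc = O + (26, 18) = (26, 18)
  bit 1 = 0: acc unchanged = (26, 18)
  bit 2 = 1: acc = (26, 18) + (19, 11) = (38, 11)

5P = (38, 11)


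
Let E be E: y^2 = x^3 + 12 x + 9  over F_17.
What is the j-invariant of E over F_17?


Delta = -16(4 a^3 + 27 b^2) mod 17 = 4
-1728 * (4 a)^3 = -1728 * (4*12)^3 mod 17 = 8
j = 8 * 4^(-1) mod 17 = 2

j = 2 (mod 17)


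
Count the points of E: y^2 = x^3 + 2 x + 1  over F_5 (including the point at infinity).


For each x in F_5, count y with y^2 = x^3 + 2 x + 1 mod 5:
  x = 0: RHS = 1, y in [1, 4]  -> 2 point(s)
  x = 1: RHS = 4, y in [2, 3]  -> 2 point(s)
  x = 3: RHS = 4, y in [2, 3]  -> 2 point(s)
Affine points: 6. Add the point at infinity: total = 7.

#E(F_5) = 7


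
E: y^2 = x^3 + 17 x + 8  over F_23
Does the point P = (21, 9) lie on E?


Check whether y^2 = x^3 + 17 x + 8 (mod 23) for (x, y) = (21, 9).
LHS: y^2 = 9^2 mod 23 = 12
RHS: x^3 + 17 x + 8 = 21^3 + 17*21 + 8 mod 23 = 12
LHS = RHS

Yes, on the curve


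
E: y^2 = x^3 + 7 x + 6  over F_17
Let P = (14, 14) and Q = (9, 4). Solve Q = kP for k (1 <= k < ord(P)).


Enumerate multiples of P until we hit Q = (9, 4):
  1P = (14, 14)
  2P = (6, 3)
  3P = (5, 9)
  4P = (13, 13)
  5P = (8, 9)
  6P = (16, 7)
  7P = (12, 13)
  8P = (4, 8)
  9P = (15, 16)
  10P = (9, 13)
  11P = (9, 4)
Match found at i = 11.

k = 11


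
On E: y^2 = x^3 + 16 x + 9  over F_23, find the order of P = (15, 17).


Compute successive multiples of P until we hit O:
  1P = (15, 17)
  2P = (20, 16)
  3P = (0, 3)
  4P = (1, 16)
  5P = (9, 13)
  6P = (2, 7)
  7P = (7, 21)
  8P = (7, 2)
  ... (continuing to 15P)
  15P = O

ord(P) = 15


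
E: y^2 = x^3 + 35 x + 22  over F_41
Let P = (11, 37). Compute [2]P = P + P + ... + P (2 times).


k = 2 = 10_2 (binary, LSB first: 01)
Double-and-add from P = (11, 37):
  bit 0 = 0: acc unchanged = O
  bit 1 = 1: acc = O + (11, 4) = (11, 4)

2P = (11, 4)


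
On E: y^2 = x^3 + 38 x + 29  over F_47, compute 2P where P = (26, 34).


Doubling: s = (3 x1^2 + a) / (2 y1)
s = (3*26^2 + 38) / (2*34) mod 47 = 29
x3 = s^2 - 2 x1 mod 47 = 29^2 - 2*26 = 37
y3 = s (x1 - x3) - y1 mod 47 = 29 * (26 - 37) - 34 = 23

2P = (37, 23)


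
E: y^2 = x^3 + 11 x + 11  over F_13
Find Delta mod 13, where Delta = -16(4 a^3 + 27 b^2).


4 a^3 + 27 b^2 = 4*11^3 + 27*11^2 = 5324 + 3267 = 8591
Delta = -16 * (8591) = -137456
Delta mod 13 = 6

Delta = 6 (mod 13)


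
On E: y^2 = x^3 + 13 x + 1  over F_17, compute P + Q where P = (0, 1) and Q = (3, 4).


P != Q, so use the chord formula.
s = (y2 - y1) / (x2 - x1) = (3) / (3) mod 17 = 1
x3 = s^2 - x1 - x2 mod 17 = 1^2 - 0 - 3 = 15
y3 = s (x1 - x3) - y1 mod 17 = 1 * (0 - 15) - 1 = 1

P + Q = (15, 1)


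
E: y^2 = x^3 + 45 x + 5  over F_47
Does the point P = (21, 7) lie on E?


Check whether y^2 = x^3 + 45 x + 5 (mod 47) for (x, y) = (21, 7).
LHS: y^2 = 7^2 mod 47 = 2
RHS: x^3 + 45 x + 5 = 21^3 + 45*21 + 5 mod 47 = 12
LHS != RHS

No, not on the curve


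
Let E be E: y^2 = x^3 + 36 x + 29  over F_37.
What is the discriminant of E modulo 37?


4 a^3 + 27 b^2 = 4*36^3 + 27*29^2 = 186624 + 22707 = 209331
Delta = -16 * (209331) = -3349296
Delta mod 37 = 18

Delta = 18 (mod 37)


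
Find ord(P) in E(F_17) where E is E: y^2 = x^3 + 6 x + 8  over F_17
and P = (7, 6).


Compute successive multiples of P until we hit O:
  1P = (7, 6)
  2P = (3, 11)
  3P = (16, 1)
  4P = (9, 14)
  5P = (0, 5)
  6P = (1, 7)
  7P = (1, 10)
  8P = (0, 12)
  ... (continuing to 13P)
  13P = O

ord(P) = 13


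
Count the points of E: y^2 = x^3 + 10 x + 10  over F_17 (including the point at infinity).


For each x in F_17, count y with y^2 = x^3 + 10 x + 10 mod 17:
  x = 1: RHS = 4, y in [2, 15]  -> 2 point(s)
  x = 2: RHS = 4, y in [2, 15]  -> 2 point(s)
  x = 3: RHS = 16, y in [4, 13]  -> 2 point(s)
  x = 5: RHS = 15, y in [7, 10]  -> 2 point(s)
  x = 7: RHS = 15, y in [7, 10]  -> 2 point(s)
  x = 9: RHS = 13, y in [8, 9]  -> 2 point(s)
  x = 13: RHS = 8, y in [5, 12]  -> 2 point(s)
  x = 14: RHS = 4, y in [2, 15]  -> 2 point(s)
  x = 15: RHS = 16, y in [4, 13]  -> 2 point(s)
  x = 16: RHS = 16, y in [4, 13]  -> 2 point(s)
Affine points: 20. Add the point at infinity: total = 21.

#E(F_17) = 21


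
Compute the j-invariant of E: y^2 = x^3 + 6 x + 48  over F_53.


Delta = -16(4 a^3 + 27 b^2) mod 53 = 21
-1728 * (4 a)^3 = -1728 * (4*6)^3 mod 53 = 23
j = 23 * 21^(-1) mod 53 = 44

j = 44 (mod 53)


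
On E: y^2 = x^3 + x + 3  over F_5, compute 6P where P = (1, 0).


k = 6 = 110_2 (binary, LSB first: 011)
Double-and-add from P = (1, 0):
  bit 0 = 0: acc unchanged = O
  bit 1 = 1: acc = O + O = O
  bit 2 = 1: acc = O + O = O

6P = O


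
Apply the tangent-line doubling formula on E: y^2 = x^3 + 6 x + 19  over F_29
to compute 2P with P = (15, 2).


Doubling: s = (3 x1^2 + a) / (2 y1)
s = (3*15^2 + 6) / (2*2) mod 29 = 18
x3 = s^2 - 2 x1 mod 29 = 18^2 - 2*15 = 4
y3 = s (x1 - x3) - y1 mod 29 = 18 * (15 - 4) - 2 = 22

2P = (4, 22)


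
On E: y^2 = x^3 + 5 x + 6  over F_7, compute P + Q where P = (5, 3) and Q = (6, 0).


P != Q, so use the chord formula.
s = (y2 - y1) / (x2 - x1) = (4) / (1) mod 7 = 4
x3 = s^2 - x1 - x2 mod 7 = 4^2 - 5 - 6 = 5
y3 = s (x1 - x3) - y1 mod 7 = 4 * (5 - 5) - 3 = 4

P + Q = (5, 4)


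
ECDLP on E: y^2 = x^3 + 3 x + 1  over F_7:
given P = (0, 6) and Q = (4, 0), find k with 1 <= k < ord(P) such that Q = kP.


Enumerate multiples of P until we hit Q = (4, 0):
  1P = (0, 6)
  2P = (4, 0)
Match found at i = 2.

k = 2


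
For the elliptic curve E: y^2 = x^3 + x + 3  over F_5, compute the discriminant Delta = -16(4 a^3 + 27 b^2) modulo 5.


4 a^3 + 27 b^2 = 4*1^3 + 27*3^2 = 4 + 243 = 247
Delta = -16 * (247) = -3952
Delta mod 5 = 3

Delta = 3 (mod 5)


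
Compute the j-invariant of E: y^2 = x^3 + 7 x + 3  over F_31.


Delta = -16(4 a^3 + 27 b^2) mod 31 = 14
-1728 * (4 a)^3 = -1728 * (4*7)^3 mod 31 = 1
j = 1 * 14^(-1) mod 31 = 20

j = 20 (mod 31)


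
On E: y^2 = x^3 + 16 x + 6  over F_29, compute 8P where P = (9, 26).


k = 8 = 1000_2 (binary, LSB first: 0001)
Double-and-add from P = (9, 26):
  bit 0 = 0: acc unchanged = O
  bit 1 = 0: acc unchanged = O
  bit 2 = 0: acc unchanged = O
  bit 3 = 1: acc = O + (13, 27) = (13, 27)

8P = (13, 27)


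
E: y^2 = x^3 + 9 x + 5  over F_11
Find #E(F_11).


For each x in F_11, count y with y^2 = x^3 + 9 x + 5 mod 11:
  x = 0: RHS = 5, y in [4, 7]  -> 2 point(s)
  x = 1: RHS = 4, y in [2, 9]  -> 2 point(s)
  x = 2: RHS = 9, y in [3, 8]  -> 2 point(s)
  x = 3: RHS = 4, y in [2, 9]  -> 2 point(s)
  x = 6: RHS = 0, y in [0]  -> 1 point(s)
  x = 7: RHS = 4, y in [2, 9]  -> 2 point(s)
  x = 9: RHS = 1, y in [1, 10]  -> 2 point(s)
Affine points: 13. Add the point at infinity: total = 14.

#E(F_11) = 14


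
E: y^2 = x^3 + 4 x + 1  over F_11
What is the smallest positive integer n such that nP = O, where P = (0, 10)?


Compute successive multiples of P until we hit O:
  1P = (0, 10)
  2P = (4, 9)
  3P = (5, 5)
  4P = (7, 8)
  5P = (7, 3)
  6P = (5, 6)
  7P = (4, 2)
  8P = (0, 1)
  ... (continuing to 9P)
  9P = O

ord(P) = 9


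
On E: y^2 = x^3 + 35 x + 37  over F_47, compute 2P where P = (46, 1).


Doubling: s = (3 x1^2 + a) / (2 y1)
s = (3*46^2 + 35) / (2*1) mod 47 = 19
x3 = s^2 - 2 x1 mod 47 = 19^2 - 2*46 = 34
y3 = s (x1 - x3) - y1 mod 47 = 19 * (46 - 34) - 1 = 39

2P = (34, 39)


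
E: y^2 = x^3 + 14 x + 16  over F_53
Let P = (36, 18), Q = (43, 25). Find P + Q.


P != Q, so use the chord formula.
s = (y2 - y1) / (x2 - x1) = (7) / (7) mod 53 = 1
x3 = s^2 - x1 - x2 mod 53 = 1^2 - 36 - 43 = 28
y3 = s (x1 - x3) - y1 mod 53 = 1 * (36 - 28) - 18 = 43

P + Q = (28, 43)


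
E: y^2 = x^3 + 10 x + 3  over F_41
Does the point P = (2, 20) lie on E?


Check whether y^2 = x^3 + 10 x + 3 (mod 41) for (x, y) = (2, 20).
LHS: y^2 = 20^2 mod 41 = 31
RHS: x^3 + 10 x + 3 = 2^3 + 10*2 + 3 mod 41 = 31
LHS = RHS

Yes, on the curve


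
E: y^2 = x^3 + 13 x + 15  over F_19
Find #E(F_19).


For each x in F_19, count y with y^2 = x^3 + 13 x + 15 mod 19:
  x = 2: RHS = 11, y in [7, 12]  -> 2 point(s)
  x = 3: RHS = 5, y in [9, 10]  -> 2 point(s)
  x = 4: RHS = 17, y in [6, 13]  -> 2 point(s)
  x = 6: RHS = 5, y in [9, 10]  -> 2 point(s)
  x = 8: RHS = 4, y in [2, 17]  -> 2 point(s)
  x = 9: RHS = 6, y in [5, 14]  -> 2 point(s)
  x = 10: RHS = 5, y in [9, 10]  -> 2 point(s)
  x = 11: RHS = 7, y in [8, 11]  -> 2 point(s)
  x = 13: RHS = 6, y in [5, 14]  -> 2 point(s)
  x = 16: RHS = 6, y in [5, 14]  -> 2 point(s)
  x = 17: RHS = 0, y in [0]  -> 1 point(s)
  x = 18: RHS = 1, y in [1, 18]  -> 2 point(s)
Affine points: 23. Add the point at infinity: total = 24.

#E(F_19) = 24
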